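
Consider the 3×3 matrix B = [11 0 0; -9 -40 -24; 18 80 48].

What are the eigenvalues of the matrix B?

The characteristic polynomial is p(λ) = det(λI - B).
Expanding along the first row, p(λ) = λ^3 - 19λ^2 + 88λ.
Since p(11) = 0, λ = 11 is a root.
Factor out (λ - 11): p(λ) = (λ - 11)·(λ^2 - 8λ).
The quadratic factors as λ·(λ - 8).
Eigenvalues: 0, 8, 11.

0, 8, 11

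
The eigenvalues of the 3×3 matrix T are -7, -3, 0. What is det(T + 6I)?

-18

If T has eigenvalues -7, -3, 0, then T + 6I has eigenvalues -1, 3, 6.
det(T + 6I) = (-1) · (3) · (6) = -18.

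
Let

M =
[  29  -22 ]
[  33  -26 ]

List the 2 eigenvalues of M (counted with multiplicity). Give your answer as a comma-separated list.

-4, 7

det(M - λI) = (29 - λ)(-26 - λ) - (-22)·(33) = λ^2 - 3λ - 28.
This factors as (λ + 4)·(λ - 7) = 0.
Eigenvalues: -4, 7.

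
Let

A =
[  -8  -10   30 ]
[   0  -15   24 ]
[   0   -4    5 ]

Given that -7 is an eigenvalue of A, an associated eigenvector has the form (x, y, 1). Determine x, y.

We need (A + 7I)v = 0.
A + 7I = [[-1, -10, 30], [0, -8, 24], [0, -4, 12]].
Row 1: (-1)·x + (-10)·y + (30)·1 = 0
Row 2: (0)·x + (-8)·y + (24)·1 = 0
Row 3: (0)·x + (-4)·y + (12)·1 = 0
Solving gives x = 0, y = 3.
Check: A·(0, 3, 1) = (0, -21, -7) = -7·(0, 3, 1).

0, 3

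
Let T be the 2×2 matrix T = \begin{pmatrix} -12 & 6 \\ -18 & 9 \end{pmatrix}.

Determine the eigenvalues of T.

det(T - tI) = (-12 - t)(9 - t) - (6)·(-18) = t^2 + 3t.
This factors as (t + 3)·t = 0.
Eigenvalues: -3, 0.

-3, 0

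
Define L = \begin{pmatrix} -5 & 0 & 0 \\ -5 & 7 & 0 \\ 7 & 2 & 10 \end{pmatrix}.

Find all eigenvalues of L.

L is lower triangular, so its eigenvalues are the diagonal entries.
Diagonal: -5, 7, 10.

-5, 7, 10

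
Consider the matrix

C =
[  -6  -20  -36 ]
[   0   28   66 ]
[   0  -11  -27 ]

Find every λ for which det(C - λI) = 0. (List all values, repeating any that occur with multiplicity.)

The characteristic polynomial is p(s) = det(sI - C).
Cofactor expansion gives p(s) = s^3 + 5s^2 - 36s - 180.
Rational-root test: s = -5 gives p(-5) = 0.
Dividing by (s + 5) leaves s^2 - 36.
The quadratic factors as (s + 6)·(s - 6).
Eigenvalues: -6, -5, 6.

-6, -5, 6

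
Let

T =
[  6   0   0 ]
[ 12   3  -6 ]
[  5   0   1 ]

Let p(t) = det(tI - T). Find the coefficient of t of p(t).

p(t) = t^3 - 10t^2 + 27t - 18.
The coefficient of t is 27.

27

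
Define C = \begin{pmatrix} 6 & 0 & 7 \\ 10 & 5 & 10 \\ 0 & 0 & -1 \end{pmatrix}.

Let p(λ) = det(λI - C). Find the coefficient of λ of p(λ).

p(λ) = λ^3 - 10λ^2 + 19λ + 30.
The coefficient of λ is 19.

19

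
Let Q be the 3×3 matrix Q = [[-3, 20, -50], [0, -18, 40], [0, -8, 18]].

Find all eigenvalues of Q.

Compute the characteristic polynomial p(λ) = det(λI - Q).
Expanding along the first row, p(λ) = λ^3 + 3λ^2 - 4λ - 12.
Since p(-2) = 0, λ = -2 is a root.
Factor out (λ + 2): p(λ) = (λ + 2)·(λ^2 + λ - 6).
The quadratic factors as (λ + 3)·(λ - 2).
Eigenvalues: -3, -2, 2.

-3, -2, 2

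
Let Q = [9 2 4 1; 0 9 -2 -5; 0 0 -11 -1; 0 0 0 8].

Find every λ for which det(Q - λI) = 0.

Q is upper triangular, so its eigenvalues are the diagonal entries.
Diagonal: 9, 9, -11, 8.

-11, 8, 9, 9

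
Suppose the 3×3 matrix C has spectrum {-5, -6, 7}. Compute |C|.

det(C) is the product of the eigenvalues: (-5) · (-6) · (7) = 210.

210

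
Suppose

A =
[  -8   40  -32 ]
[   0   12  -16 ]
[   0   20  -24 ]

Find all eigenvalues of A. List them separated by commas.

Set up det(sI - A) = 0.
Expanding the 3×3 determinant: p(s) = s^3 + 20s^2 + 128s + 256.
Try s = -4: p(-4) = 0, so -4 is a root.
Dividing by (s + 4) leaves s^2 + 16s + 64.
The quadratic factor is (s + 8)^2.
Eigenvalues: -8, -8, -4.

-8, -8, -4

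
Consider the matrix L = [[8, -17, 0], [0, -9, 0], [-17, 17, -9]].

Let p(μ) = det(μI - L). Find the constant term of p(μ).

p(μ) = μ^3 + 10μ^2 - 63μ - 648.
The constant term is -648.

-648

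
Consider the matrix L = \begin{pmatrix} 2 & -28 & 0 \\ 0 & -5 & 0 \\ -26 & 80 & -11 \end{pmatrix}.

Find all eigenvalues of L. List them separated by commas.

Compute the characteristic polynomial p(r) = det(rI - L).
Cofactor expansion gives p(r) = r^3 + 14r^2 + 23r - 110.
Try r = -5: p(-5) = 0, so -5 is a root.
Factor out (r + 5): p(r) = (r + 5)·(r^2 + 9r - 22).
The quadratic factors as (r + 11)·(r - 2).
Eigenvalues: -11, -5, 2.

-11, -5, 2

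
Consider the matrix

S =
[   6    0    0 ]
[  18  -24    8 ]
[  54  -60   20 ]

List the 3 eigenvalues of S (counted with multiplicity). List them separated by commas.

The characteristic polynomial is p(μ) = det(μI - S).
Expanding along the first row, p(μ) = μ^3 - 2μ^2 - 24μ.
Try μ = 0: p(0) = 0, so 0 is a root.
Factor out μ: p(μ) = μ·(μ^2 - 2μ - 24).
The quadratic factors as (μ + 4)·(μ - 6).
Eigenvalues: -4, 0, 6.

-4, 0, 6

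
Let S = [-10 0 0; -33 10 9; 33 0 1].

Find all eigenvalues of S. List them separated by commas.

Compute the characteristic polynomial p(μ) = det(μI - S).
Cofactor expansion gives p(μ) = μ^3 - μ^2 - 100μ + 100.
Rational-root test: μ = -10 gives p(-10) = 0.
Factor out (μ + 10): p(μ) = (μ + 10)·(μ^2 - 11μ + 10).
The quadratic factors as (μ - 1)·(μ - 10).
Eigenvalues: -10, 1, 10.

-10, 1, 10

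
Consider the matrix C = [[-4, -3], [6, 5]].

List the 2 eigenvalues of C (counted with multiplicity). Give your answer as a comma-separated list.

-1, 2

det(C - rI) = (-4 - r)(5 - r) - (-3)·(6) = r^2 - r - 2.
This factors as (r + 1)·(r - 2) = 0.
Eigenvalues: -1, 2.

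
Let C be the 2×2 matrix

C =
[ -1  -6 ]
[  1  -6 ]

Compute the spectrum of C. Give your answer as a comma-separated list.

-4, -3

det(C - sI) = (-1 - s)(-6 - s) - (-6)·(1) = s^2 + 7s + 12.
This factors as (s + 4)·(s + 3) = 0.
Eigenvalues: -4, -3.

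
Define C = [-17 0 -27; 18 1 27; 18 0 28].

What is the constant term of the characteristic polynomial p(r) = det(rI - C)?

-10

p(0) = det(0·I − C) = det(−C) = (−1)^3·det(C).
det(C) = 10, so p(0) = -10.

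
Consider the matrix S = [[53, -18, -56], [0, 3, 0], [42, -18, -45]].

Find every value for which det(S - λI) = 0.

The characteristic polynomial is p(lambda) = det(lambda·I - S).
Expanding along the first row, p(lambda) = lambda^3 - 11·lambda^2 - 9·lambda + 99.
Try lambda = 3: p(3) = 0, so 3 is a root.
Dividing by (lambda - 3) leaves lambda^2 - 8·lambda - 33.
The quadratic factors as (lambda + 3)·(lambda - 11).
Eigenvalues: -3, 3, 11.

-3, 3, 11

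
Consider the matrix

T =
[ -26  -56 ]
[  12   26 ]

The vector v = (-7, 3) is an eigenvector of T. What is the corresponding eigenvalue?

-2

Compute Tv: T·(-7, 3) = (14, -6).
Since Tv = λv, compare component 1: 14 = λ·-7, so λ = -2.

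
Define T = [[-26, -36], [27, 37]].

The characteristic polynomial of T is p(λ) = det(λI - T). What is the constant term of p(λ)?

10

p(λ) = λ^2 - 11λ + 10.
The constant term is 10.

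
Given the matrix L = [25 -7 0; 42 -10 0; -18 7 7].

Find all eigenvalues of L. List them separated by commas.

4, 7, 11

The characteristic polynomial is p(λ) = det(λI - L).
Cofactor expansion gives p(λ) = λ^3 - 22λ^2 + 149λ - 308.
Since p(4) = 0, λ = 4 is a root.
Dividing by (λ - 4) leaves λ^2 - 18λ + 77.
The quadratic factors as (λ - 7)·(λ - 11).
Eigenvalues: 4, 7, 11.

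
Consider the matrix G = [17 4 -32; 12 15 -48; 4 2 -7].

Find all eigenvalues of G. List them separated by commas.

The characteristic polynomial is p(r) = det(rI - G).
Expanding along the first row, p(r) = r^3 - 25r^2 + 207r - 567.
Since p(7) = 0, r = 7 is a root.
Factor out (r - 7): p(r) = (r - 7)·(r^2 - 18r + 81).
The quadratic factor is (r - 9)^2.
Eigenvalues: 7, 9, 9.

7, 9, 9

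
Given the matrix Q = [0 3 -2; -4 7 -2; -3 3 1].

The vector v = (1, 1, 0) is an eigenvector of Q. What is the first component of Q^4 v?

First find the eigenvalue: Qv = (3, 3, 0) = 3·(1, 1, 0), so λ = 3.
Then Q^4 v = λ^4·v = 3^4·(1, 1, 0) = 81·(1, 1, 0) = (81, 81, 0).

81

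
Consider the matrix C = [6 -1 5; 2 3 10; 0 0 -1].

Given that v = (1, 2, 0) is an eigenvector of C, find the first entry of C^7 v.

First find the eigenvalue: Cv = (4, 8, 0) = 4·(1, 2, 0), so λ = 4.
Then C^7 v = λ^7·v = 4^7·(1, 2, 0) = 16384·(1, 2, 0) = (16384, 32768, 0).

16384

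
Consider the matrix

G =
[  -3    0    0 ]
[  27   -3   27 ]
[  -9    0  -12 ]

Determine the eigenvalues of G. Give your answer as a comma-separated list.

-12, -3, -3

The characteristic polynomial is p(λ) = det(λI - G).
Expanding the 3×3 determinant: p(λ) = λ^3 + 18λ^2 + 81λ + 108.
Try λ = -3: p(-3) = 0, so -3 is a root.
Factor out (λ + 3): p(λ) = (λ + 3)·(λ^2 + 15λ + 36).
The quadratic factors as (λ + 12)·(λ + 3).
Eigenvalues: -12, -3, -3.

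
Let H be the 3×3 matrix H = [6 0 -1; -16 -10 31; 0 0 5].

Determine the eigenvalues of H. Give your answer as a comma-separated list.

Set up det(lambda·I - H) = 0.
Expanding along the first row, p(lambda) = lambda^3 - lambda^2 - 80·lambda + 300.
Since p(5) = 0, lambda = 5 is a root.
Dividing by (lambda - 5) leaves lambda^2 + 4·lambda - 60.
The quadratic factors as (lambda + 10)·(lambda - 6).
Eigenvalues: -10, 5, 6.

-10, 5, 6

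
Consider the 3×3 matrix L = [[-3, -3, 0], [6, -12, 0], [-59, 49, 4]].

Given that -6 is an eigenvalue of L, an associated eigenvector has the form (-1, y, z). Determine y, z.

We need (L + 6I)v = 0.
L + 6I = [[3, -3, 0], [6, -6, 0], [-59, 49, 10]].
Row 1: (3)·-1 + (-3)·y + (0)·z = 0
Row 2: (6)·-1 + (-6)·y + (0)·z = 0
Row 3: (-59)·-1 + (49)·y + (10)·z = 0
Solving gives y = -1, z = -1.
Check: L·(-1, -1, -1) = (6, 6, 6) = -6·(-1, -1, -1).

-1, -1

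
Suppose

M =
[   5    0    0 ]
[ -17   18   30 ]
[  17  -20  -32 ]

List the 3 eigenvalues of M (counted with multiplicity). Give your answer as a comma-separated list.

The characteristic polynomial is p(μ) = det(μI - M).
Expanding the 3×3 determinant: p(μ) = μ^3 + 9μ^2 - 46μ - 120.
Try μ = 5: p(5) = 0, so 5 is a root.
Dividing by (μ - 5) leaves μ^2 + 14μ + 24.
The quadratic factors as (μ + 12)·(μ + 2).
Eigenvalues: -12, -2, 5.

-12, -2, 5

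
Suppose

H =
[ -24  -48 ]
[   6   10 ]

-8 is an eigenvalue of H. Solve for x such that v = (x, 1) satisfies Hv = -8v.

We need (H + 8I)v = 0.
H + 8I = [[-16, -48], [6, 18]].
Row 1: (-16)·x + (-48)·1 = 0
Row 2: (6)·x + (18)·1 = 0
Solving gives x = -3.
Check: H·(-3, 1) = (24, -8) = -8·(-3, 1).

-3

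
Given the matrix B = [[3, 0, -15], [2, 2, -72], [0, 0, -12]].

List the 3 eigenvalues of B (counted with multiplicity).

-12, 2, 3

Set up det(lambda·I - B) = 0.
Expanding the 3×3 determinant: p(lambda) = lambda^3 + 7·lambda^2 - 54·lambda + 72.
Since p(3) = 0, lambda = 3 is a root.
Factor out (lambda - 3): p(lambda) = (lambda - 3)·(lambda^2 + 10·lambda - 24).
The quadratic factors as (lambda + 12)·(lambda - 2).
Eigenvalues: -12, 2, 3.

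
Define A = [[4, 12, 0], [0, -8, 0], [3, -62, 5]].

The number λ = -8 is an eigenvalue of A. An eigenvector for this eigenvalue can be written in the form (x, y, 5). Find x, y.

We need (A + 8I)v = 0.
A + 8I = [[12, 12, 0], [0, 0, 0], [3, -62, 13]].
Row 1: (12)·x + (12)·y + (0)·5 = 0
Row 2: (0)·x + (0)·y + (0)·5 = 0
Row 3: (3)·x + (-62)·y + (13)·5 = 0
Solving gives x = -1, y = 1.
Check: A·(-1, 1, 5) = (8, -8, -40) = -8·(-1, 1, 5).

-1, 1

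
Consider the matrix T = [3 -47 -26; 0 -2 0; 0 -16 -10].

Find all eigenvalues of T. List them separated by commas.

-10, -2, 3

The characteristic polynomial is p(lambda) = det(lambda·I - T).
Expanding the 3×3 determinant: p(lambda) = lambda^3 + 9·lambda^2 - 16·lambda - 60.
Since p(-2) = 0, lambda = -2 is a root.
Dividing by (lambda + 2) leaves lambda^2 + 7·lambda - 30.
The quadratic factors as (lambda + 10)·(lambda - 3).
Eigenvalues: -10, -2, 3.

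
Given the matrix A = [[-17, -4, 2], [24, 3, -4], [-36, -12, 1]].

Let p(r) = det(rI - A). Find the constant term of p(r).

75

p(r) = r^3 + 13r^2 + 55r + 75.
The constant term is 75.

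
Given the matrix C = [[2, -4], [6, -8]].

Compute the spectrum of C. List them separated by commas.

det(C - λI) = (2 - λ)(-8 - λ) - (-4)·(6) = λ^2 + 6λ + 8.
This factors as (λ + 4)·(λ + 2) = 0.
Eigenvalues: -4, -2.

-4, -2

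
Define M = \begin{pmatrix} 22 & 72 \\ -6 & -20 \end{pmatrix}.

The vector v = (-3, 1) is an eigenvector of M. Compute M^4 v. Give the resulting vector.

First find the eigenvalue: Mv = (6, -2) = -2·(-3, 1), so λ = -2.
Then M^4 v = λ^4·v = (-2)^4·(-3, 1) = 16·(-3, 1) = (-48, 16).

(-48, 16)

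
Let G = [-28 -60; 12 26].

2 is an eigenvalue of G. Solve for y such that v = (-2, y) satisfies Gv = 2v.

We need (G - 2I)v = 0.
G - 2I = [[-30, -60], [12, 24]].
Row 1: (-30)·-2 + (-60)·y = 0
Row 2: (12)·-2 + (24)·y = 0
Solving gives y = 1.
Check: G·(-2, 1) = (-4, 2) = 2·(-2, 1).

1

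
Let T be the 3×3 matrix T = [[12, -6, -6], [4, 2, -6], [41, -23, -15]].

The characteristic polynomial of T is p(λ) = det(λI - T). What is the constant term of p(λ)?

p(λ) = λ^3 + λ^2 - 54λ - 144.
The constant term is -144.

-144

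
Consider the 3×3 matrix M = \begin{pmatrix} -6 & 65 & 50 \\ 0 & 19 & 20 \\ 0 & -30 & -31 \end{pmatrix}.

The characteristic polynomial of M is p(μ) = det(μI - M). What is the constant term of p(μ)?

66

p(μ) = μ^3 + 18μ^2 + 83μ + 66.
The constant term is 66.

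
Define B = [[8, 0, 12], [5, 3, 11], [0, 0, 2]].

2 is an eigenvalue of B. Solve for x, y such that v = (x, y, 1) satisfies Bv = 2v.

We need (B - 2I)v = 0.
B - 2I = [[6, 0, 12], [5, 1, 11], [0, 0, 0]].
Row 1: (6)·x + (0)·y + (12)·1 = 0
Row 2: (5)·x + (1)·y + (11)·1 = 0
Row 3: (0)·x + (0)·y + (0)·1 = 0
Solving gives x = -2, y = -1.
Check: B·(-2, -1, 1) = (-4, -2, 2) = 2·(-2, -1, 1).

-2, -1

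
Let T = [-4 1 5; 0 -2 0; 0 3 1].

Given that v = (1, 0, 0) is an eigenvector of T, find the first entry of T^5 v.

-1024

First find the eigenvalue: Tv = (-4, 0, 0) = -4·(1, 0, 0), so λ = -4.
Then T^5 v = λ^5·v = (-4)^5·(1, 0, 0) = -1024·(1, 0, 0) = (-1024, 0, 0).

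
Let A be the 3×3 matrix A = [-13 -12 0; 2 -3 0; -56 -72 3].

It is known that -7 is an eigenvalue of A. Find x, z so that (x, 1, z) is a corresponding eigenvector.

We need (A + 7I)v = 0.
A + 7I = [[-6, -12, 0], [2, 4, 0], [-56, -72, 10]].
Row 1: (-6)·x + (-12)·1 + (0)·z = 0
Row 2: (2)·x + (4)·1 + (0)·z = 0
Row 3: (-56)·x + (-72)·1 + (10)·z = 0
Solving gives x = -2, z = -4.
Check: A·(-2, 1, -4) = (14, -7, 28) = -7·(-2, 1, -4).

-2, -4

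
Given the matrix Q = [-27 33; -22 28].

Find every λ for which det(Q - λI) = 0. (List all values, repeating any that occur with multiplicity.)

det(Q - rI) = (-27 - r)(28 - r) - (33)·(-22) = r^2 - r - 30.
This factors as (r + 5)·(r - 6) = 0.
Eigenvalues: -5, 6.

-5, 6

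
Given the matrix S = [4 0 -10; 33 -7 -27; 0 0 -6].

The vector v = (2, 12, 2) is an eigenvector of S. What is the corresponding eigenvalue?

Compute Sv: S·(2, 12, 2) = (-12, -72, -12).
Since Sv = λv, compare component 1: -12 = λ·2, so λ = -6.

-6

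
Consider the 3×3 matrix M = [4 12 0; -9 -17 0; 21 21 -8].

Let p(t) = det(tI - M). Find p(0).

p(0) = det(0·I − M) = det(−M) = (−1)^3·det(M).
det(M) = -320, so p(0) = 320.

320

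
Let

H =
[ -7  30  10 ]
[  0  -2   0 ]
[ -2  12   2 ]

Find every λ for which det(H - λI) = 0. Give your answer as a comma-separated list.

The characteristic polynomial is p(μ) = det(μI - H).
Expanding along the first row, p(μ) = μ^3 + 7μ^2 + 16μ + 12.
Rational-root test: μ = -2 gives p(-2) = 0.
Dividing by (μ + 2) leaves μ^2 + 5μ + 6.
The quadratic factors as (μ + 3)·(μ + 2).
Eigenvalues: -3, -2, -2.

-3, -2, -2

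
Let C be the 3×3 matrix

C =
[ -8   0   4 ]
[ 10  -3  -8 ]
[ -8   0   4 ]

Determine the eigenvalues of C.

-4, -3, 0

Set up det(μI - C) = 0.
Expanding along the first row, p(μ) = μ^3 + 7μ^2 + 12μ.
Rational-root test: μ = 0 gives p(0) = 0.
Factor out μ: p(μ) = μ·(μ^2 + 7μ + 12).
The quadratic factors as (μ + 4)·(μ + 3).
Eigenvalues: -4, -3, 0.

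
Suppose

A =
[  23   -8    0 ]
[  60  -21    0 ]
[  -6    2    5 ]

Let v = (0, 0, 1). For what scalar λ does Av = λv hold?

Compute Av: A·(0, 0, 1) = (0, 0, 5).
Since Av = λv, compare component 3: 5 = λ·1, so λ = 5.

5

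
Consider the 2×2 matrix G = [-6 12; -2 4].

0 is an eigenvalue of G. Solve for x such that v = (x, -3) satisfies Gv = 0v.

-6

We need (G)v = 0.
G = [[-6, 12], [-2, 4]].
Row 1: (-6)·x + (12)·-3 = 0
Row 2: (-2)·x + (4)·-3 = 0
Solving gives x = -6.
Check: G·(-6, -3) = (0, 0) = 0·(-6, -3).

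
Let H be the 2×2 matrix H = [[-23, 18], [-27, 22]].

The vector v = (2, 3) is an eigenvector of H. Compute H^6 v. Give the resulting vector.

(8192, 12288)

First find the eigenvalue: Hv = (8, 12) = 4·(2, 3), so λ = 4.
Then H^6 v = λ^6·v = 4^6·(2, 3) = 4096·(2, 3) = (8192, 12288).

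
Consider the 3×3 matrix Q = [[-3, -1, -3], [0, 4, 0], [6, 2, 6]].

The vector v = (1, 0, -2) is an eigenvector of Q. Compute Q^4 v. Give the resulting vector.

(81, 0, -162)

First find the eigenvalue: Qv = (3, 0, -6) = 3·(1, 0, -2), so λ = 3.
Then Q^4 v = λ^4·v = 3^4·(1, 0, -2) = 81·(1, 0, -2) = (81, 0, -162).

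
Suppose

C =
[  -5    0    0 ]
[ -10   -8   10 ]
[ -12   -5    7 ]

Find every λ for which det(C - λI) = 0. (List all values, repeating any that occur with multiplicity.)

-5, -3, 2

Compute the characteristic polynomial p(lambda) = det(lambda·I - C).
Cofactor expansion gives p(lambda) = lambda^3 + 6·lambda^2 - lambda - 30.
Rational-root test: lambda = -3 gives p(-3) = 0.
Dividing by (lambda + 3) leaves lambda^2 + 3·lambda - 10.
The quadratic factors as (lambda + 5)·(lambda - 2).
Eigenvalues: -5, -3, 2.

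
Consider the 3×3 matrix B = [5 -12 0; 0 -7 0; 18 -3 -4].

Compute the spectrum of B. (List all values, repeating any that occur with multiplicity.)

-7, -4, 5

The characteristic polynomial is p(lambda) = det(lambda·I - B).
Cofactor expansion gives p(lambda) = lambda^3 + 6·lambda^2 - 27·lambda - 140.
Try lambda = 5: p(5) = 0, so 5 is a root.
Dividing by (lambda - 5) leaves lambda^2 + 11·lambda + 28.
The quadratic factors as (lambda + 7)·(lambda + 4).
Eigenvalues: -7, -4, 5.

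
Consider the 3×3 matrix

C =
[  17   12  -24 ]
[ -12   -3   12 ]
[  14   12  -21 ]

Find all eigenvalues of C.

Set up det(rI - C) = 0.
Cofactor expansion gives p(r) = r^3 + 7r^2 - 9r - 63.
Rational-root test: r = -3 gives p(-3) = 0.
Factor out (r + 3): p(r) = (r + 3)·(r^2 + 4r - 21).
The quadratic factors as (r + 7)·(r - 3).
Eigenvalues: -7, -3, 3.

-7, -3, 3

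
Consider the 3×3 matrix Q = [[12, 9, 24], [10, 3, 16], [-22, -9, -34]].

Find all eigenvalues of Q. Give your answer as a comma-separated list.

Set up det(λI - Q) = 0.
Expanding along the first row, p(λ) = λ^3 + 19λ^2 + 108λ + 180.
Rational-root test: λ = -3 gives p(-3) = 0.
Factor out (λ + 3): p(λ) = (λ + 3)·(λ^2 + 16λ + 60).
The quadratic factors as (λ + 10)·(λ + 6).
Eigenvalues: -10, -6, -3.

-10, -6, -3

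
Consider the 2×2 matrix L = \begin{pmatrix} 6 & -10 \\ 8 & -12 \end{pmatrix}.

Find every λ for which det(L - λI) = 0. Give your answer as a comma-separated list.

det(L - rI) = (6 - r)(-12 - r) - (-10)·(8) = r^2 + 6r + 8.
This factors as (r + 4)·(r + 2) = 0.
Eigenvalues: -4, -2.

-4, -2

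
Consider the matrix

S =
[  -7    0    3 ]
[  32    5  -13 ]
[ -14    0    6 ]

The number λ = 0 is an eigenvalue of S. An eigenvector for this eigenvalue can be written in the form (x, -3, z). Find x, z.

9, 21

We need (S)v = 0.
S = [[-7, 0, 3], [32, 5, -13], [-14, 0, 6]].
Row 1: (-7)·x + (0)·-3 + (3)·z = 0
Row 2: (32)·x + (5)·-3 + (-13)·z = 0
Row 3: (-14)·x + (0)·-3 + (6)·z = 0
Solving gives x = 9, z = 21.
Check: S·(9, -3, 21) = (0, 0, 0) = 0·(9, -3, 21).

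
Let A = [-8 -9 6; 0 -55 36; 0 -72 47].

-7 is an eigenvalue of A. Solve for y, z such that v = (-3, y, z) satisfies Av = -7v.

3, 4

We need (A + 7I)v = 0.
A + 7I = [[-1, -9, 6], [0, -48, 36], [0, -72, 54]].
Row 1: (-1)·-3 + (-9)·y + (6)·z = 0
Row 2: (0)·-3 + (-48)·y + (36)·z = 0
Row 3: (0)·-3 + (-72)·y + (54)·z = 0
Solving gives y = 3, z = 4.
Check: A·(-3, 3, 4) = (21, -21, -28) = -7·(-3, 3, 4).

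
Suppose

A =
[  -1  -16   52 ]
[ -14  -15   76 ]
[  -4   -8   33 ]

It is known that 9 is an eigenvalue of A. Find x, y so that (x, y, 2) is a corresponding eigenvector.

4, 4

We need (A - 9I)v = 0.
A - 9I = [[-10, -16, 52], [-14, -24, 76], [-4, -8, 24]].
Row 1: (-10)·x + (-16)·y + (52)·2 = 0
Row 2: (-14)·x + (-24)·y + (76)·2 = 0
Row 3: (-4)·x + (-8)·y + (24)·2 = 0
Solving gives x = 4, y = 4.
Check: A·(4, 4, 2) = (36, 36, 18) = 9·(4, 4, 2).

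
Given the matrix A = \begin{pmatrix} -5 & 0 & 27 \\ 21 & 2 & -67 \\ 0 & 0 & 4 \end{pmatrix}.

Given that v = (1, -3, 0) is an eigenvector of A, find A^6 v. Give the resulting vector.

(15625, -46875, 0)

First find the eigenvalue: Av = (-5, 15, 0) = -5·(1, -3, 0), so λ = -5.
Then A^6 v = λ^6·v = (-5)^6·(1, -3, 0) = 15625·(1, -3, 0) = (15625, -46875, 0).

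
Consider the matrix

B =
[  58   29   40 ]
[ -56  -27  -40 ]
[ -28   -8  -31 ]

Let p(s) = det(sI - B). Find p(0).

198

p(0) = det(0·I − B) = det(−B) = (−1)^3·det(B).
det(B) = -198, so p(0) = 198.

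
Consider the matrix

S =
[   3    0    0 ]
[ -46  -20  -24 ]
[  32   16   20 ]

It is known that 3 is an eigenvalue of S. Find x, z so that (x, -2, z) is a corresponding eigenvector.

1, 0

We need (S - 3I)v = 0.
S - 3I = [[0, 0, 0], [-46, -23, -24], [32, 16, 17]].
Row 1: (0)·x + (0)·-2 + (0)·z = 0
Row 2: (-46)·x + (-23)·-2 + (-24)·z = 0
Row 3: (32)·x + (16)·-2 + (17)·z = 0
Solving gives x = 1, z = 0.
Check: S·(1, -2, 0) = (3, -6, 0) = 3·(1, -2, 0).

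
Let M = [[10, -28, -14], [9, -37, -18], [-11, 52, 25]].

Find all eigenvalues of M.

Compute the characteristic polynomial p(s) = det(sI - M).
Cofactor expansion gives p(s) = s^3 + 2s^2 - 11s - 12.
Since p(-1) = 0, s = -1 is a root.
Factor out (s + 1): p(s) = (s + 1)·(s^2 + s - 12).
The quadratic factors as (s + 4)·(s - 3).
Eigenvalues: -4, -1, 3.

-4, -1, 3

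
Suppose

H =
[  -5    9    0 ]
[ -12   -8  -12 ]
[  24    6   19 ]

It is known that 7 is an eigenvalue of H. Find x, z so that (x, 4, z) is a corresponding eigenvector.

We need (H - 7I)v = 0.
H - 7I = [[-12, 9, 0], [-12, -15, -12], [24, 6, 12]].
Row 1: (-12)·x + (9)·4 + (0)·z = 0
Row 2: (-12)·x + (-15)·4 + (-12)·z = 0
Row 3: (24)·x + (6)·4 + (12)·z = 0
Solving gives x = 3, z = -8.
Check: H·(3, 4, -8) = (21, 28, -56) = 7·(3, 4, -8).

3, -8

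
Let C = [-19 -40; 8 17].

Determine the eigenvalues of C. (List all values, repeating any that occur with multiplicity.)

-3, 1

det(C - μI) = (-19 - μ)(17 - μ) - (-40)·(8) = μ^2 + 2μ - 3.
This factors as (μ + 3)·(μ - 1) = 0.
Eigenvalues: -3, 1.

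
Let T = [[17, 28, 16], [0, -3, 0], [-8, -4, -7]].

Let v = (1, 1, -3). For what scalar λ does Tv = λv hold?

Compute Tv: T·(1, 1, -3) = (-3, -3, 9).
Since Tv = λv, compare component 1: -3 = λ·1, so λ = -3.

-3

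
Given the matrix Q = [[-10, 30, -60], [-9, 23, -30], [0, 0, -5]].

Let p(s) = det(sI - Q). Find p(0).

200

p(0) = det(0·I − Q) = det(−Q) = (−1)^3·det(Q).
det(Q) = -200, so p(0) = 200.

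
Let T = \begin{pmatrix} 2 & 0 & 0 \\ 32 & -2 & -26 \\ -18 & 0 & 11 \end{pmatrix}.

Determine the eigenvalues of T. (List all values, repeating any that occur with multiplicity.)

Set up det(rI - T) = 0.
Cofactor expansion gives p(r) = r^3 - 11r^2 - 4r + 44.
Since p(-2) = 0, r = -2 is a root.
Dividing by (r + 2) leaves r^2 - 13r + 22.
The quadratic factors as (r - 2)·(r - 11).
Eigenvalues: -2, 2, 11.

-2, 2, 11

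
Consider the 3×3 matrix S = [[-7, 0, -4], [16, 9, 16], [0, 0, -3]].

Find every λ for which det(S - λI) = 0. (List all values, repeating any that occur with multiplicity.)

Compute the characteristic polynomial p(t) = det(tI - S).
Cofactor expansion gives p(t) = t^3 + t^2 - 69t - 189.
Rational-root test: t = 9 gives p(9) = 0.
Dividing by (t - 9) leaves t^2 + 10t + 21.
The quadratic factors as (t + 7)·(t + 3).
Eigenvalues: -7, -3, 9.

-7, -3, 9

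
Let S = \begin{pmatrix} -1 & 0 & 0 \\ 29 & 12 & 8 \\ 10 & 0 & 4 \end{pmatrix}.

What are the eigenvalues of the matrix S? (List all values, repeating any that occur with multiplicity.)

-1, 4, 12

The characteristic polynomial is p(λ) = det(λI - S).
Expanding along the first row, p(λ) = λ^3 - 15λ^2 + 32λ + 48.
Try λ = 4: p(4) = 0, so 4 is a root.
Dividing by (λ - 4) leaves λ^2 - 11λ - 12.
The quadratic factors as (λ + 1)·(λ - 12).
Eigenvalues: -1, 4, 12.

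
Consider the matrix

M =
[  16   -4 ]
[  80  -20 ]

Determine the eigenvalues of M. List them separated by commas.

-4, 0

det(M - μI) = (16 - μ)(-20 - μ) - (-4)·(80) = μ^2 + 4μ.
This factors as (μ + 4)·μ = 0.
Eigenvalues: -4, 0.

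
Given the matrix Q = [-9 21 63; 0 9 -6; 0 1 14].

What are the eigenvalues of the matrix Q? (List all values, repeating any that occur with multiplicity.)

Compute the characteristic polynomial p(λ) = det(λI - Q).
Cofactor expansion gives p(λ) = λ^3 - 14λ^2 - 75λ + 1188.
Try λ = -9: p(-9) = 0, so -9 is a root.
Factor out (λ + 9): p(λ) = (λ + 9)·(λ^2 - 23λ + 132).
The quadratic factors as (λ - 11)·(λ - 12).
Eigenvalues: -9, 11, 12.

-9, 11, 12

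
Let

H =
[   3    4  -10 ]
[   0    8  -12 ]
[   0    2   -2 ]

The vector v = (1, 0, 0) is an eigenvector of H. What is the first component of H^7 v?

2187

First find the eigenvalue: Hv = (3, 0, 0) = 3·(1, 0, 0), so λ = 3.
Then H^7 v = λ^7·v = 3^7·(1, 0, 0) = 2187·(1, 0, 0) = (2187, 0, 0).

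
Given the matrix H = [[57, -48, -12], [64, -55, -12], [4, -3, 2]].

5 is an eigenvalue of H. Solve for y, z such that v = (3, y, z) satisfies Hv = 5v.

3, 1

We need (H - 5I)v = 0.
H - 5I = [[52, -48, -12], [64, -60, -12], [4, -3, -3]].
Row 1: (52)·3 + (-48)·y + (-12)·z = 0
Row 2: (64)·3 + (-60)·y + (-12)·z = 0
Row 3: (4)·3 + (-3)·y + (-3)·z = 0
Solving gives y = 3, z = 1.
Check: H·(3, 3, 1) = (15, 15, 5) = 5·(3, 3, 1).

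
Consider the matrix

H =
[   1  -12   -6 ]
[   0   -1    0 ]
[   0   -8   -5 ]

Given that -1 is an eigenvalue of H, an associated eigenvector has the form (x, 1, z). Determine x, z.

0, -2

We need (H + 1I)v = 0.
H + 1I = [[2, -12, -6], [0, 0, 0], [0, -8, -4]].
Row 1: (2)·x + (-12)·1 + (-6)·z = 0
Row 2: (0)·x + (0)·1 + (0)·z = 0
Row 3: (0)·x + (-8)·1 + (-4)·z = 0
Solving gives x = 0, z = -2.
Check: H·(0, 1, -2) = (0, -1, 2) = -1·(0, 1, -2).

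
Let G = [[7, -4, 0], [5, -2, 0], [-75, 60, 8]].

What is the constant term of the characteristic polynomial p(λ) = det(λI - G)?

-48

p(0) = det(0·I − G) = det(−G) = (−1)^3·det(G).
det(G) = 48, so p(0) = -48.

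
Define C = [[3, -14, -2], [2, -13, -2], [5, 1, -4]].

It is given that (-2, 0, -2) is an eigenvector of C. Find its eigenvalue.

Compute Cv: C·(-2, 0, -2) = (-2, 0, -2).
Since Cv = λv, compare component 1: -2 = λ·-2, so λ = 1.

1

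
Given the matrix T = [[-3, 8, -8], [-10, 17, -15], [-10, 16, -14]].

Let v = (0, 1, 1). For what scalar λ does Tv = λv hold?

2

Compute Tv: T·(0, 1, 1) = (0, 2, 2).
Since Tv = λv, compare component 2: 2 = λ·1, so λ = 2.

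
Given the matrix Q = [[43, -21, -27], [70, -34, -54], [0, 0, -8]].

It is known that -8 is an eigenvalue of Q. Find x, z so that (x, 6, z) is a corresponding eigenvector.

3, 1

We need (Q + 8I)v = 0.
Q + 8I = [[51, -21, -27], [70, -26, -54], [0, 0, 0]].
Row 1: (51)·x + (-21)·6 + (-27)·z = 0
Row 2: (70)·x + (-26)·6 + (-54)·z = 0
Row 3: (0)·x + (0)·6 + (0)·z = 0
Solving gives x = 3, z = 1.
Check: Q·(3, 6, 1) = (-24, -48, -8) = -8·(3, 6, 1).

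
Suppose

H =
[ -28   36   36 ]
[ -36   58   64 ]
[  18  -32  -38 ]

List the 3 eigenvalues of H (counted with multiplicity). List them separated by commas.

Set up det(λI - H) = 0.
Expanding the 3×3 determinant: p(λ) = λ^3 + 8λ^2 - 68λ - 480.
Try λ = -6: p(-6) = 0, so -6 is a root.
Factor out (λ + 6): p(λ) = (λ + 6)·(λ^2 + 2λ - 80).
The quadratic factors as (λ + 10)·(λ - 8).
Eigenvalues: -10, -6, 8.

-10, -6, 8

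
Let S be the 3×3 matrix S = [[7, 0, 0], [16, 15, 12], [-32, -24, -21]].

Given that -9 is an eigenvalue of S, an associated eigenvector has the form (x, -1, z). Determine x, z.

We need (S + 9I)v = 0.
S + 9I = [[16, 0, 0], [16, 24, 12], [-32, -24, -12]].
Row 1: (16)·x + (0)·-1 + (0)·z = 0
Row 2: (16)·x + (24)·-1 + (12)·z = 0
Row 3: (-32)·x + (-24)·-1 + (-12)·z = 0
Solving gives x = 0, z = 2.
Check: S·(0, -1, 2) = (0, 9, -18) = -9·(0, -1, 2).

0, 2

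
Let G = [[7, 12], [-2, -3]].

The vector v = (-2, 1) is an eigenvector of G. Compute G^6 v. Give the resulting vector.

First find the eigenvalue: Gv = (-2, 1) = 1·(-2, 1), so λ = 1.
Then G^6 v = λ^6·v = 1^6·(-2, 1) = 1·(-2, 1) = (-2, 1).

(-2, 1)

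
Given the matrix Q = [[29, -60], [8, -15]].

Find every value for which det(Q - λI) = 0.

5, 9

det(Q - rI) = (29 - r)(-15 - r) - (-60)·(8) = r^2 - 14r + 45.
This factors as (r - 5)·(r - 9) = 0.
Eigenvalues: 5, 9.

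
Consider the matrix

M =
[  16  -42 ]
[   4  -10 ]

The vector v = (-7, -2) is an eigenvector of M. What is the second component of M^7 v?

-32768

First find the eigenvalue: Mv = (-28, -8) = 4·(-7, -2), so λ = 4.
Then M^7 v = λ^7·v = 4^7·(-7, -2) = 16384·(-7, -2) = (-114688, -32768).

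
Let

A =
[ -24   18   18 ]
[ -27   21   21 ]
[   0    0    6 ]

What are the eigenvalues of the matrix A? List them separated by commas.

-6, 3, 6

Compute the characteristic polynomial p(μ) = det(μI - A).
Expanding the 3×3 determinant: p(μ) = μ^3 - 3μ^2 - 36μ + 108.
Try μ = 3: p(3) = 0, so 3 is a root.
Factor out (μ - 3): p(μ) = (μ - 3)·(μ^2 - 36).
The quadratic factors as (μ + 6)·(μ - 6).
Eigenvalues: -6, 3, 6.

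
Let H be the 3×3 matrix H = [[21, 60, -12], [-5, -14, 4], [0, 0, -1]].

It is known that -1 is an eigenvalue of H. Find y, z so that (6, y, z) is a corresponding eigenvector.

-2, 1

We need (H + 1I)v = 0.
H + 1I = [[22, 60, -12], [-5, -13, 4], [0, 0, 0]].
Row 1: (22)·6 + (60)·y + (-12)·z = 0
Row 2: (-5)·6 + (-13)·y + (4)·z = 0
Row 3: (0)·6 + (0)·y + (0)·z = 0
Solving gives y = -2, z = 1.
Check: H·(6, -2, 1) = (-6, 2, -1) = -1·(6, -2, 1).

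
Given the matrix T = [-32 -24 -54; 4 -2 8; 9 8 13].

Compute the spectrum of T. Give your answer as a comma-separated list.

Compute the characteristic polynomial p(r) = det(rI - T).
Expanding the 3×3 determinant: p(r) = r^3 + 21r^2 + 140r + 300.
Try r = -5: p(-5) = 0, so -5 is a root.
Factor out (r + 5): p(r) = (r + 5)·(r^2 + 16r + 60).
The quadratic factors as (r + 10)·(r + 6).
Eigenvalues: -10, -6, -5.

-10, -6, -5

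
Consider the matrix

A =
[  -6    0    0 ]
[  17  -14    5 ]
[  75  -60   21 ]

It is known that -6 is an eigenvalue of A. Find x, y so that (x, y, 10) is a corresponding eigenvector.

-2, 2

We need (A + 6I)v = 0.
A + 6I = [[0, 0, 0], [17, -8, 5], [75, -60, 27]].
Row 1: (0)·x + (0)·y + (0)·10 = 0
Row 2: (17)·x + (-8)·y + (5)·10 = 0
Row 3: (75)·x + (-60)·y + (27)·10 = 0
Solving gives x = -2, y = 2.
Check: A·(-2, 2, 10) = (12, -12, -60) = -6·(-2, 2, 10).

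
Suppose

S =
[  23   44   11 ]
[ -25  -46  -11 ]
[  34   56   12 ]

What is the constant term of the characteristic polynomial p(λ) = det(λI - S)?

p(0) = det(0·I − S) = det(−S) = (−1)^3·det(S).
det(S) = 20, so p(0) = -20.

-20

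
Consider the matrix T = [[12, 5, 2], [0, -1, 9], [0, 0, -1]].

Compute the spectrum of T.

-1, -1, 12

T is upper triangular, so its eigenvalues are the diagonal entries.
Diagonal: 12, -1, -1.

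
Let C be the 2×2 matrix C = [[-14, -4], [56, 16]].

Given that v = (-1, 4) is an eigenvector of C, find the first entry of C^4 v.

-16

First find the eigenvalue: Cv = (-2, 8) = 2·(-1, 4), so λ = 2.
Then C^4 v = λ^4·v = 2^4·(-1, 4) = 16·(-1, 4) = (-16, 64).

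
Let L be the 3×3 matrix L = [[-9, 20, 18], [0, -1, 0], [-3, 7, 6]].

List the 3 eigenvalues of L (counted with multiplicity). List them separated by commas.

-3, -1, 0

Set up det(λI - L) = 0.
Cofactor expansion gives p(λ) = λ^3 + 4λ^2 + 3λ.
Since p(-1) = 0, λ = -1 is a root.
Factor out (λ + 1): p(λ) = (λ + 1)·(λ^2 + 3λ).
The quadratic factors as (λ + 3)·λ.
Eigenvalues: -3, -1, 0.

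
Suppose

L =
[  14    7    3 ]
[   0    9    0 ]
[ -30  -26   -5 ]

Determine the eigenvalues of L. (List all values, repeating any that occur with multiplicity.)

The characteristic polynomial is p(s) = det(sI - L).
Cofactor expansion gives p(s) = s^3 - 18s^2 + 101s - 180.
Since p(4) = 0, s = 4 is a root.
Factor out (s - 4): p(s) = (s - 4)·(s^2 - 14s + 45).
The quadratic factors as (s - 5)·(s - 9).
Eigenvalues: 4, 5, 9.

4, 5, 9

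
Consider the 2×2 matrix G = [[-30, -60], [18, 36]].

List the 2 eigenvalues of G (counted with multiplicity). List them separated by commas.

det(G - tI) = (-30 - t)(36 - t) - (-60)·(18) = t^2 - 6t.
This factors as t·(t - 6) = 0.
Eigenvalues: 0, 6.

0, 6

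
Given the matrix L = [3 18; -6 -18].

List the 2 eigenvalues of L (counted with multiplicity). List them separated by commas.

det(L - λI) = (3 - λ)(-18 - λ) - (18)·(-6) = λ^2 + 15λ + 54.
This factors as (λ + 9)·(λ + 6) = 0.
Eigenvalues: -9, -6.

-9, -6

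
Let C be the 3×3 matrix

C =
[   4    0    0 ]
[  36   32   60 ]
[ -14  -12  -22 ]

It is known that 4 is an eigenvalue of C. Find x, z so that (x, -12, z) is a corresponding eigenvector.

1, 5

We need (C - 4I)v = 0.
C - 4I = [[0, 0, 0], [36, 28, 60], [-14, -12, -26]].
Row 1: (0)·x + (0)·-12 + (0)·z = 0
Row 2: (36)·x + (28)·-12 + (60)·z = 0
Row 3: (-14)·x + (-12)·-12 + (-26)·z = 0
Solving gives x = 1, z = 5.
Check: C·(1, -12, 5) = (4, -48, 20) = 4·(1, -12, 5).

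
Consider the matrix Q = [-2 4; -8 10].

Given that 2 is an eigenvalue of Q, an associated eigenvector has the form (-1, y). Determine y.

We need (Q - 2I)v = 0.
Q - 2I = [[-4, 4], [-8, 8]].
Row 1: (-4)·-1 + (4)·y = 0
Row 2: (-8)·-1 + (8)·y = 0
Solving gives y = -1.
Check: Q·(-1, -1) = (-2, -2) = 2·(-1, -1).

-1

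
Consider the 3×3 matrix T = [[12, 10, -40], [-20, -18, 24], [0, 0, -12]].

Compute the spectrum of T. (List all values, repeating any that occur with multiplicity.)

-12, -8, 2

The characteristic polynomial is p(r) = det(rI - T).
Expanding along the first row, p(r) = r^3 + 18r^2 + 56r - 192.
Since p(2) = 0, r = 2 is a root.
Factor out (r - 2): p(r) = (r - 2)·(r^2 + 20r + 96).
The quadratic factors as (r + 12)·(r + 8).
Eigenvalues: -12, -8, 2.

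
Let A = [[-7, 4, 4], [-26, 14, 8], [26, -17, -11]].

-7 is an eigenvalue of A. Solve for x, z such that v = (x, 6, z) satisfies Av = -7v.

We need (A + 7I)v = 0.
A + 7I = [[0, 4, 4], [-26, 21, 8], [26, -17, -4]].
Row 1: (0)·x + (4)·6 + (4)·z = 0
Row 2: (-26)·x + (21)·6 + (8)·z = 0
Row 3: (26)·x + (-17)·6 + (-4)·z = 0
Solving gives x = 3, z = -6.
Check: A·(3, 6, -6) = (-21, -42, 42) = -7·(3, 6, -6).

3, -6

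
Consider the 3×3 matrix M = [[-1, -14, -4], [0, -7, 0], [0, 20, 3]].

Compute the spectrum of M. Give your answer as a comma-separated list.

Set up det(sI - M) = 0.
Expanding the 3×3 determinant: p(s) = s^3 + 5s^2 - 17s - 21.
Try s = 3: p(3) = 0, so 3 is a root.
Dividing by (s - 3) leaves s^2 + 8s + 7.
The quadratic factors as (s + 7)·(s + 1).
Eigenvalues: -7, -1, 3.

-7, -1, 3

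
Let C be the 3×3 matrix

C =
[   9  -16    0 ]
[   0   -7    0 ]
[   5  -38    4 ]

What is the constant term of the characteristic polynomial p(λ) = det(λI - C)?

p(0) = det(0·I − C) = det(−C) = (−1)^3·det(C).
det(C) = -252, so p(0) = 252.

252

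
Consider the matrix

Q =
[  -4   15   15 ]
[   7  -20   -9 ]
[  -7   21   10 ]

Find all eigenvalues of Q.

Set up det(rI - Q) = 0.
Expanding the 3×3 determinant: p(r) = r^3 + 14r^2 + 29r - 44.
Rational-root test: r = 1 gives p(1) = 0.
Dividing by (r - 1) leaves r^2 + 15r + 44.
The quadratic factors as (r + 11)·(r + 4).
Eigenvalues: -11, -4, 1.

-11, -4, 1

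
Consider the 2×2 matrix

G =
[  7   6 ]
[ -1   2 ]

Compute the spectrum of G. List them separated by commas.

4, 5

det(G - rI) = (7 - r)(2 - r) - (6)·(-1) = r^2 - 9r + 20.
This factors as (r - 4)·(r - 5) = 0.
Eigenvalues: 4, 5.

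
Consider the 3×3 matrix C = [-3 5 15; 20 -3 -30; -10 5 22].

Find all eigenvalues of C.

The characteristic polynomial is p(s) = det(sI - C).
Cofactor expansion gives p(s) = s^3 - 16s^2 + 77s - 98.
Rational-root test: s = 2 gives p(2) = 0.
Dividing by (s - 2) leaves s^2 - 14s + 49.
The quadratic factor is (s - 7)^2.
Eigenvalues: 2, 7, 7.

2, 7, 7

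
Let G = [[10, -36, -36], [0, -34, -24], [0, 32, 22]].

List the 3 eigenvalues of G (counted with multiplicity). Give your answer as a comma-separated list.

-10, -2, 10

The characteristic polynomial is p(λ) = det(λI - G).
Expanding along the first row, p(λ) = λ^3 + 2λ^2 - 100λ - 200.
Rational-root test: λ = 10 gives p(10) = 0.
Dividing by (λ - 10) leaves λ^2 + 12λ + 20.
The quadratic factors as (λ + 10)·(λ + 2).
Eigenvalues: -10, -2, 10.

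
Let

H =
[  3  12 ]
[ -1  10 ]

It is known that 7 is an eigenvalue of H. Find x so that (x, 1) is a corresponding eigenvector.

We need (H - 7I)v = 0.
H - 7I = [[-4, 12], [-1, 3]].
Row 1: (-4)·x + (12)·1 = 0
Row 2: (-1)·x + (3)·1 = 0
Solving gives x = 3.
Check: H·(3, 1) = (21, 7) = 7·(3, 1).

3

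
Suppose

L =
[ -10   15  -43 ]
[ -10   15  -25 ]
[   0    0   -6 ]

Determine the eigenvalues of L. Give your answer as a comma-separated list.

Compute the characteristic polynomial p(s) = det(sI - L).
Expanding the 3×3 determinant: p(s) = s^3 + s^2 - 30s.
Since p(5) = 0, s = 5 is a root.
Factor out (s - 5): p(s) = (s - 5)·(s^2 + 6s).
The quadratic factors as (s + 6)·s.
Eigenvalues: -6, 0, 5.

-6, 0, 5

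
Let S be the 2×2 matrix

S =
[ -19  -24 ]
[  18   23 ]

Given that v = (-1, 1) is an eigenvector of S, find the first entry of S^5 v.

-3125

First find the eigenvalue: Sv = (-5, 5) = 5·(-1, 1), so λ = 5.
Then S^5 v = λ^5·v = 5^5·(-1, 1) = 3125·(-1, 1) = (-3125, 3125).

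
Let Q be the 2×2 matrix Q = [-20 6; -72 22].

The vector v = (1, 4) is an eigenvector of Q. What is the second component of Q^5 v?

4096

First find the eigenvalue: Qv = (4, 16) = 4·(1, 4), so λ = 4.
Then Q^5 v = λ^5·v = 4^5·(1, 4) = 1024·(1, 4) = (1024, 4096).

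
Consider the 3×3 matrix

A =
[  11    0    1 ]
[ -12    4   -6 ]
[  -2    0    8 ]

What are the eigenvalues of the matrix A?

4, 9, 10

Compute the characteristic polynomial p(lambda) = det(lambda·I - A).
Cofactor expansion gives p(lambda) = lambda^3 - 23·lambda^2 + 166·lambda - 360.
Rational-root test: lambda = 4 gives p(4) = 0.
Dividing by (lambda - 4) leaves lambda^2 - 19·lambda + 90.
The quadratic factors as (lambda - 9)·(lambda - 10).
Eigenvalues: 4, 9, 10.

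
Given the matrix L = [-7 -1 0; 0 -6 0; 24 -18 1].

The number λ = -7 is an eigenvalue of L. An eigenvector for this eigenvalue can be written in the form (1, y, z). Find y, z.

0, -3

We need (L + 7I)v = 0.
L + 7I = [[0, -1, 0], [0, 1, 0], [24, -18, 8]].
Row 1: (0)·1 + (-1)·y + (0)·z = 0
Row 2: (0)·1 + (1)·y + (0)·z = 0
Row 3: (24)·1 + (-18)·y + (8)·z = 0
Solving gives y = 0, z = -3.
Check: L·(1, 0, -3) = (-7, 0, 21) = -7·(1, 0, -3).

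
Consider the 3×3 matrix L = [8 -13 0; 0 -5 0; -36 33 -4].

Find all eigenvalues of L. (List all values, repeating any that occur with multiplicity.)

-5, -4, 8

The characteristic polynomial is p(λ) = det(λI - L).
Expanding along the first row, p(λ) = λ^3 + λ^2 - 52λ - 160.
Rational-root test: λ = -4 gives p(-4) = 0.
Dividing by (λ + 4) leaves λ^2 - 3λ - 40.
The quadratic factors as (λ + 5)·(λ - 8).
Eigenvalues: -5, -4, 8.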